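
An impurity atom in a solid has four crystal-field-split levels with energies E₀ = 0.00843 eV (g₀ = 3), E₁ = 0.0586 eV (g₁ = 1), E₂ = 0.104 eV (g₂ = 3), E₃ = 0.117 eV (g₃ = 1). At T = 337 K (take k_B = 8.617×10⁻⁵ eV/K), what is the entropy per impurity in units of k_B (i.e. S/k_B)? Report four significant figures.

k_BT = 8.617×10⁻⁵ × 337 K = 0.0290393 eV.
Eᵢ/kT = 0.290296, 2.01795, 3.58135, 4.02902.
Z = Σ gᵢe^(−Eᵢ/kT) = 3·e^(−0.290296) + 1·e^(−2.01795) + 3·e^(−3.58135) + 1·e^(−4.02902) = 2.24413 + 0.132928 + 0.0835143 + 0.0177918 = 2.47836.
⟨E⟩ = Σ EᵢPᵢ = 0.0151208 eV.
S/k_B = ln Z + ⟨E⟩/kT = ln(2.47836) + 0.0151208/0.0290393 = 0.907597 + 0.520701 = 1.428.

1.428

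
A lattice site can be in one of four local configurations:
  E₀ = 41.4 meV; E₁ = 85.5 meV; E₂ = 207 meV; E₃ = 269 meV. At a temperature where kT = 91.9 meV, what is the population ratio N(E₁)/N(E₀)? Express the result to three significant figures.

0.619

n₁/n₀ = exp[−(E₁−E₀)/kT] = exp(−(44.1 meV)/(91.9 meV)) = exp(-0.47987) = 0.619.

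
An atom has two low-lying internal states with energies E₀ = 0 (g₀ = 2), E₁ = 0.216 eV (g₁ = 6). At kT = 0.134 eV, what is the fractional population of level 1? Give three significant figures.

0.374

Eᵢ/kT = 0, 1.6119.
Z = Σ gᵢe^(−Eᵢ/kT) = 2·e^(−0) + 6·e^(−1.6119) = 2.0000 + 1.1970 = 3.1970.
P₁ = g₁ e^(−E₁/kT) / Z = 1.1970/3.1970 = 0.374.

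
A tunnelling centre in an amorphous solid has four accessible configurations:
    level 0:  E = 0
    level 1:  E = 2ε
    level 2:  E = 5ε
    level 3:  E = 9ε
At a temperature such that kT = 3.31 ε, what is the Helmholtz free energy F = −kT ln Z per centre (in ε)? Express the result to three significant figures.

Eᵢ/kT = 0, 0.60423, 1.5106, 2.7190.
Z = Σ e^(−Eᵢ/kT) = e^(−0) + e^(−0.60423) + e^(−1.5106) + e^(−2.7190) = 1.0000 + 0.54650 + 0.22078 + 0.065941 = 1.8332.
F = −kT ln Z = −3.31 × ln(1.8332) = −3.31 × 0.60606 = -2.01 ε.

-2.01 ε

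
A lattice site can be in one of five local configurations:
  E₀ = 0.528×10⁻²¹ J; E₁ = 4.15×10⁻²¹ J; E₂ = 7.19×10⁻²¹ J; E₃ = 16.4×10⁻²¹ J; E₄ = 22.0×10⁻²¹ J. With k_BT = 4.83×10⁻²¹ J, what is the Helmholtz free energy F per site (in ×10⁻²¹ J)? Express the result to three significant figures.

Eᵢ/kT = 0.10932, 0.85921, 1.4886, 3.3954, 4.5549.
Z = Σ e^(−Eᵢ/kT) = e^(−0.10932) + e^(−0.85921) + e^(−1.4886) + e^(−3.3954) + e^(−4.5549) = 0.89644 + 0.42350 + 0.22569 + 0.033527 + 0.010516 = 1.5897.
F = −kT ln Z = −4.83 × ln(1.5897) = −4.83 × 0.46355 = -2.24 ×10⁻²¹ J.

-2.24 ×10⁻²¹ J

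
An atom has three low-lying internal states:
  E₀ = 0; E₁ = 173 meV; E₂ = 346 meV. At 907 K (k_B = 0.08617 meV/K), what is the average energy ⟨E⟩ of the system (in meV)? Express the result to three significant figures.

k_BT = 0.08617 × 907 K = 78.156 meV.
Eᵢ/kT = 0, 2.2135, 4.4270.
Z = Σ e^(−Eᵢ/kT) = e^(−0) + e^(−2.2135) + e^(−4.4270) = 1.0000 + 0.10932 + 0.011950 = 1.1213.
⟨E⟩ = Σ Eᵢ e^(−Eᵢ/kT) / Z = (0·1.0000 + 173·0.10932 + 346·0.011950) / 1.1213 = 20.6 meV.

20.6 meV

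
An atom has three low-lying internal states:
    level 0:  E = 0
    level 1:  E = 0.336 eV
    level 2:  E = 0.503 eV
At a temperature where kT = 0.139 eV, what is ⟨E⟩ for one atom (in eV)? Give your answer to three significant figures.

Eᵢ/kT = 0, 2.4173, 3.6187.
Z = Σ e^(−Eᵢ/kT) = e^(−0) + e^(−2.4173) + e^(−3.6187) = 1.0000 + 0.089162 + 0.026818 = 1.1160.
⟨E⟩ = Σ Eᵢ e^(−Eᵢ/kT) / Z = (0·1.0000 + 0.336·0.089162 + 0.503·0.026818) / 1.1160 = 0.0389 eV.

0.0389 eV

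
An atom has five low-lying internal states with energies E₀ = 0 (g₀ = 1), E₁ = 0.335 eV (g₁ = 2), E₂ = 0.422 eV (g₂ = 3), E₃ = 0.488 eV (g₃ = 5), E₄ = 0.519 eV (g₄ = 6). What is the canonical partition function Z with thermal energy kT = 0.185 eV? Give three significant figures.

Eᵢ/kT = 0, 1.8108, 2.2811, 2.6378, 2.8054.
Z = Σ gᵢe^(−Eᵢ/kT) = 1·e^(−0) + 2·e^(−1.8108) + 3·e^(−2.2811) + 5·e^(−2.6378) + 6·e^(−2.8054) = 1.0000 + 0.32705 + 0.30652 + 0.35759 + 0.36290 = 2.3541.

Z = 2.35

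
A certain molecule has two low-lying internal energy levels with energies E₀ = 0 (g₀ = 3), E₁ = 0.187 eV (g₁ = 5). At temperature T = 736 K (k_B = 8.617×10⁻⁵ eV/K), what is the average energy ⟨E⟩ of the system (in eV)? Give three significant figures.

0.0150 eV

k_BT = 8.617×10⁻⁵ × 736 K = 0.063421 eV.
Eᵢ/kT = 0, 2.9486.
Z = Σ gᵢe^(−Eᵢ/kT) = 3·e^(−0) + 5·e^(−2.9486) = 3.0000 + 0.26207 = 3.2621.
⟨E⟩ = Σ Eᵢ gᵢe^(−Eᵢ/kT) / Z = (0·3.0000 + 0.187·0.26207) / 3.2621 = 0.0150 eV.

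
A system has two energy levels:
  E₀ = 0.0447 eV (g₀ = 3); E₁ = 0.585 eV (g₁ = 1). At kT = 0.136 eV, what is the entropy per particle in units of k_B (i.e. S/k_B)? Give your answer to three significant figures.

1.13

Eᵢ/kT = 0.32868, 4.3015.
Z = Σ gᵢe^(−Eᵢ/kT) = 3·e^(−0.32868) + 1·e^(−4.3015) = 2.1596 + 0.013548 = 2.1731.
⟨E⟩ = Σ EᵢPᵢ = 0.048069 eV.
S/k_B = ln Z + ⟨E⟩/kT = ln(2.1731) + 0.048069/0.136 = 0.77615 + 0.35345 = 1.13.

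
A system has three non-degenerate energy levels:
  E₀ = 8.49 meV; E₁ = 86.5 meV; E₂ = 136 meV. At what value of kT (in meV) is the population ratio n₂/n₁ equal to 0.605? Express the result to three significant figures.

n₂/n₁ = exp[−(E₂−E₁)/kT] = 0.605.
⇒ (E₂−E₁)/kT = ln(1/0.605) = ln(1.6529) = 0.50253.
kT = 49.5 meV / 0.50253 = 98.5 meV.

98.5 meV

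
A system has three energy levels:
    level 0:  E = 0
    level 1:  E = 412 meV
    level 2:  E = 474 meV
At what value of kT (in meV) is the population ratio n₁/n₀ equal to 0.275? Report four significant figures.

n₁/n₀ = exp[−(E₁−E₀)/kT] = 0.275.
⇒ (E₁−E₀)/kT = ln(1/0.275) = ln(3.63636) = 1.29098.
kT = 412 meV / 1.29098 = 319.1 meV.

319.1 meV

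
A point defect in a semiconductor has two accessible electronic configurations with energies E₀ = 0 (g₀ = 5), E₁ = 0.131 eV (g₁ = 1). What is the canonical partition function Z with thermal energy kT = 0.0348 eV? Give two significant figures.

Eᵢ/kT = 0, 3.764.
Z = Σ gᵢe^(−Eᵢ/kT) = 5·e^(−0) + 1·e^(−3.764) = 5.000 + 0.02319 = 5.023.

Z = 5.0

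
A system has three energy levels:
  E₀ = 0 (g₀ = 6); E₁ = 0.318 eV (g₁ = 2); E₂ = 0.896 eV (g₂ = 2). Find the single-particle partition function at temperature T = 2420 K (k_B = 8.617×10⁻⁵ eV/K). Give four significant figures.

k_BT = 8.617×10⁻⁵ × 2420 K = 0.208531 eV.
Eᵢ/kT = 0, 1.52495, 4.29672.
Z = Σ gᵢe^(−Eᵢ/kT) = 6·e^(−0) + 2·e^(−1.52495) + 2·e^(−4.29672) = 6.00000 + 0.435264 + 0.0272263 = 6.46249.

Z = 6.462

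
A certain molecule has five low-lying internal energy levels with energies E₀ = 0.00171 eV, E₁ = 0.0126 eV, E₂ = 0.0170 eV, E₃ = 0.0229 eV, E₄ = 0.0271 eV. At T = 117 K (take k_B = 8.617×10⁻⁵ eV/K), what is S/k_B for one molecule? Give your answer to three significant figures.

k_BT = 8.617×10⁻⁵ × 117 K = 0.010082 eV.
Eᵢ/kT = 0.16961, 1.2498, 1.6862, 2.2714, 2.6880.
Z = Σ e^(−Eᵢ/kT) = e^(−0.16961) + e^(−1.2498) + e^(−1.6862) + e^(−2.2714) + e^(−2.6880) = 0.84399 + 0.28656 + 0.18522 + 0.10317 + 0.068017 = 1.4870.
⟨E⟩ = Σ EᵢPᵢ = 0.0083446 eV.
S/k_B = ln Z + ⟨E⟩/kT = ln(1.4870) + 0.0083446/0.010082 = 0.39676 + 0.82767 = 1.22.

1.22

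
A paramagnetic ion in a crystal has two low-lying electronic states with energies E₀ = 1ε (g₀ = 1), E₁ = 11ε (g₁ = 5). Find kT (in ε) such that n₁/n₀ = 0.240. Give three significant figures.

n₁/n₀ = (g₁/g₀) exp[−(E₁−E₀)/kT] = 0.240.
⇒ (E₁−E₀)/kT = ln((5/1)/0.240) = ln(20.833) = 3.0365.
kT = 10ε / 3.0365 = 3.29 ε.

3.29 ε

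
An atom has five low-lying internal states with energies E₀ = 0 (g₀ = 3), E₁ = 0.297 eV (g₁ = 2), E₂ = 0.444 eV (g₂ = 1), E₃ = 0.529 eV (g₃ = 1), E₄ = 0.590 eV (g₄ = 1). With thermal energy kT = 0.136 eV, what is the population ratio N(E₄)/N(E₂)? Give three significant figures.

0.342

n₄/n₂ = (g₄/g₂) exp[−(E₄−E₂)/kT] = (1/1) × exp(−(0.146 eV)/(0.136 eV)) = (1/1) × exp(-1.0735) = 0.342.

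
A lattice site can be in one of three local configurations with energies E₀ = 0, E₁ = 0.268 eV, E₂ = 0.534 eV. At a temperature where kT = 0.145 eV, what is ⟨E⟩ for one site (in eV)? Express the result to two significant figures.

0.047 eV

Eᵢ/kT = 0, 1.848, 3.683.
Z = Σ e^(−Eᵢ/kT) = e^(−0) + e^(−1.848) + e^(−3.683) = 1.000 + 0.1576 + 0.02515 = 1.183.
⟨E⟩ = Σ Eᵢ e^(−Eᵢ/kT) / Z = (0·1.000 + 0.268·0.1576 + 0.534·0.02515) / 1.183 = 0.047 eV.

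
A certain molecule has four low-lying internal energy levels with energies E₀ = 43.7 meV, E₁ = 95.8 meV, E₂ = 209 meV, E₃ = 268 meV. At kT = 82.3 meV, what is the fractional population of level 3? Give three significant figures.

0.0379

Eᵢ/kT = 0.53098, 1.1640, 2.5395, 3.2564.
Z = Σ e^(−Eᵢ/kT) = e^(−0.53098) + e^(−1.1640) + e^(−2.5395) + e^(−3.2564) = 0.58803 + 0.31223 + 0.078906 + 0.038527 = 1.0177.
P₃ = e^(−E₃/kT) / Z = 0.038527/1.0177 = 0.0379.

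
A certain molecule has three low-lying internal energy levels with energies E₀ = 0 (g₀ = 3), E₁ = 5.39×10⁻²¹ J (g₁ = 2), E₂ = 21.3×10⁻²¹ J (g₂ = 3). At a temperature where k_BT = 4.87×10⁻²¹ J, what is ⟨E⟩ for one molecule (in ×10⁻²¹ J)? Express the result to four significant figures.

1.181 ×10⁻²¹ J

Eᵢ/kT = 0, 1.10678, 4.37372.
Z = Σ gᵢe^(−Eᵢ/kT) = 3·e^(−0) + 2·e^(−1.10678) + 3·e^(−4.37372) = 3.00000 + 0.661244 + 0.0378128 = 3.69906.
⟨E⟩ = Σ Eᵢ gᵢe^(−Eᵢ/kT) / Z = (0·3.00000 + 5.39·0.661244 + 21.3·0.0378128) / 3.69906 = 1.181 ×10⁻²¹ J.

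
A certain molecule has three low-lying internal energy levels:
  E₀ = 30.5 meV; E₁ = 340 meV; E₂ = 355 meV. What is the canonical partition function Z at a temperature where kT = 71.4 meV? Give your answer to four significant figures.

Z = 0.6678

Eᵢ/kT = 0.427171, 4.76190, 4.97199.
Z = Σ e^(−Eᵢ/kT) = e^(−0.427171) + e^(−4.76190) + e^(−4.97199) = 0.652352 + 0.00854935 + 0.00692934 = 0.667831.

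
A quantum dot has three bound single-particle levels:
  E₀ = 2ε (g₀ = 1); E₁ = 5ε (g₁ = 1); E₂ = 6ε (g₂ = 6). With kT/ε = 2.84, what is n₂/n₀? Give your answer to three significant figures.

1.47

n₂/n₀ = (g₂/g₀) exp[−(E₂−E₀)/kT] = (6/1) × exp(−(4ε)/(2.84ε)) = (6/1) × exp(-1.4085) = 1.47.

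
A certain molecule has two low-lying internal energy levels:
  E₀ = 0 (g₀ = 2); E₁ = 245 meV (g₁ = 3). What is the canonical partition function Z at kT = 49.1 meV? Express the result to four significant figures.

Eᵢ/kT = 0, 4.98982.
Z = Σ gᵢe^(−Eᵢ/kT) = 2·e^(−0) + 3·e^(−4.98982) = 2.00000 + 0.0204207 = 2.02042.

Z = 2.020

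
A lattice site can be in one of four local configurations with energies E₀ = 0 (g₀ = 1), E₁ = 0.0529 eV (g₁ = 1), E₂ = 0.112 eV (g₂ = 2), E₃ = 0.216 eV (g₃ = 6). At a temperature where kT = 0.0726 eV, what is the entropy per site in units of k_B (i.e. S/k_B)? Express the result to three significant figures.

Eᵢ/kT = 0, 0.72865, 1.5427, 2.9752.
Z = Σ gᵢe^(−Eᵢ/kT) = 1·e^(−0) + 1·e^(−0.72865) + 2·e^(−1.5427) + 6·e^(−2.9752) = 1.0000 + 0.48256 + 0.42761 + 0.30622 = 2.2164.
⟨E⟩ = Σ EᵢPᵢ = 0.062968 eV.
S/k_B = ln Z + ⟨E⟩/kT = ln(2.2164) + 0.062968/0.0726 = 0.79588 + 0.86733 = 1.66.

1.66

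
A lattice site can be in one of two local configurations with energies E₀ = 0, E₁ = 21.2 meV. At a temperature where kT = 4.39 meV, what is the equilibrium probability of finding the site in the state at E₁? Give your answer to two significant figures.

0.0079

Eᵢ/kT = 0, 4.829.
Z = Σ e^(−Eᵢ/kT) = e^(−0) + e^(−4.829) = 1.000 + 0.007995 = 1.008.
P₁ = e^(−E₁/kT) / Z = 0.007995/1.008 = 0.0079.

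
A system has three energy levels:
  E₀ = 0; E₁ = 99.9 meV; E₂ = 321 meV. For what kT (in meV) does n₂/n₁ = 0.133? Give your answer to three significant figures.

n₂/n₁ = exp[−(E₂−E₁)/kT] = 0.133.
⇒ (E₂−E₁)/kT = ln(1/0.133) = ln(7.5188) = 2.0174.
kT = 221.1 meV / 2.0174 = 110 meV.

110 meV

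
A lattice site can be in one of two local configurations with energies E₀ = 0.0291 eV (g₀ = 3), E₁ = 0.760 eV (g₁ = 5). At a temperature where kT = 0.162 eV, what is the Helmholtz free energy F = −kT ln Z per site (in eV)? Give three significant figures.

-0.152 eV

Eᵢ/kT = 0.17963, 4.6914.
Z = Σ gᵢe^(−Eᵢ/kT) = 3·e^(−0.17963) + 5·e^(−4.6914) = 2.5067 + 0.045869 = 2.5526.
F = −kT ln Z = −0.162 × ln(2.5526) = −0.162 × 0.93711 = -0.152 eV.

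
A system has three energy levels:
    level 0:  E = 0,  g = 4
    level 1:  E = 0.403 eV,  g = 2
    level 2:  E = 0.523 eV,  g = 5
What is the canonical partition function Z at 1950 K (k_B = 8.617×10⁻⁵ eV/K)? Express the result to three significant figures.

Z = 4.40

k_BT = 8.617×10⁻⁵ × 1950 K = 0.16803 eV.
Eᵢ/kT = 0, 2.3984, 3.1125.
Z = Σ gᵢe^(−Eᵢ/kT) = 4·e^(−0) + 2·e^(−2.3984) + 5·e^(−3.1125) = 4.0000 + 0.18173 + 0.22245 = 4.4042.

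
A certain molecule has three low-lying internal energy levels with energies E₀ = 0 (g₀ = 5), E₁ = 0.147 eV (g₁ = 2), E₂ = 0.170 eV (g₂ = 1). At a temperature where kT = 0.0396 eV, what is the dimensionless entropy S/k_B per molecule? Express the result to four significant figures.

Eᵢ/kT = 0, 3.71212, 4.29293.
Z = Σ gᵢe^(−Eᵢ/kT) = 5·e^(−0) + 2·e^(−3.71212) + 1·e^(−4.29293) = 5.00000 + 0.0488514 + 0.0136648 = 5.06252.
⟨E⟩ = Σ EᵢPᵢ = 0.00187736 eV.
S/k_B = ln Z + ⟨E⟩/kT = ln(5.06252) + 0.00187736/0.0396 = 1.62186 + 0.0474081 = 1.669.

1.669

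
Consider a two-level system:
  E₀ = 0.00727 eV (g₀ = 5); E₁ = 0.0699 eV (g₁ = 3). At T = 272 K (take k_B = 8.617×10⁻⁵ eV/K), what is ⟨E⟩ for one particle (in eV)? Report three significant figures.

0.00976 eV

k_BT = 8.617×10⁻⁵ × 272 K = 0.023438 eV.
Eᵢ/kT = 0.31018, 2.9823.
Z = Σ gᵢe^(−Eᵢ/kT) = 5·e^(−0.31018) + 3·e^(−2.9823) = 3.6666 + 0.15203 = 3.8186.
⟨E⟩ = Σ Eᵢ gᵢe^(−Eᵢ/kT) / Z = (0.00727·3.6666 + 0.0699·0.15203) / 3.8186 = 0.00976 eV.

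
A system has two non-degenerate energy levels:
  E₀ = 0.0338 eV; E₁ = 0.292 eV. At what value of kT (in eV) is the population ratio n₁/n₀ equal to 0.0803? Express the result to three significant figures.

n₁/n₀ = exp[−(E₁−E₀)/kT] = 0.0803.
⇒ (E₁−E₀)/kT = ln(1/0.0803) = ln(12.453) = 2.5220.
kT = 0.2582 eV / 2.5220 = 0.102 eV.

0.102 eV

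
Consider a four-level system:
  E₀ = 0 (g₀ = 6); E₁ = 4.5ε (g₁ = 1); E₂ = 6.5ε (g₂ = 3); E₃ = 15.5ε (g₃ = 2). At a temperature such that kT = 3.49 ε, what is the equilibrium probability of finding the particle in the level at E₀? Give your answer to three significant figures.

Eᵢ/kT = 0, 1.2894, 1.8625, 4.4413.
Z = Σ gᵢe^(−Eᵢ/kT) = 6·e^(−0) + 1·e^(−1.2894) + 3·e^(−1.8625) + 2·e^(−4.4413) = 6.0000 + 0.27544 + 0.46585 + 0.023561 = 6.7649.
P₀ = g₀ e^(−E₀/kT) / Z = 6.0000/6.7649 = 0.887.

0.887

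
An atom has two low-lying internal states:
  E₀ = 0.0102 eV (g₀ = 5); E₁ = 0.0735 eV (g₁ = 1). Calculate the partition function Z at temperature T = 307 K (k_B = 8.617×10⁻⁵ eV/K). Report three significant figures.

k_BT = 8.617×10⁻⁵ × 307 K = 0.026454 eV.
Eᵢ/kT = 0.38557, 2.7784.
Z = Σ gᵢe^(−Eᵢ/kT) = 5·e^(−0.38557) + 1·e^(−2.7784) = 3.4003 + 0.062138 = 3.4624.

Z = 3.46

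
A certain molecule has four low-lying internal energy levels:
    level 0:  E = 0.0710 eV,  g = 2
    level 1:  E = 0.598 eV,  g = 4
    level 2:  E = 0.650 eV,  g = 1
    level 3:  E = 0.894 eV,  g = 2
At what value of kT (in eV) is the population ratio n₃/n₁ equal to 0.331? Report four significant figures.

0.7176 eV

n₃/n₁ = (g₃/g₁) exp[−(E₃−E₁)/kT] = 0.331.
⇒ (E₃−E₁)/kT = ln((2/4)/0.331) = ln(1.51057) = 0.412487.
kT = 0.296 eV / 0.412487 = 0.7176 eV.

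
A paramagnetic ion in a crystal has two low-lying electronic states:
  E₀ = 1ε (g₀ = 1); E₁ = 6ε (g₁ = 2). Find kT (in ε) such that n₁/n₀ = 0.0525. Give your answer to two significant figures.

1.4 ε

n₁/n₀ = (g₁/g₀) exp[−(E₁−E₀)/kT] = 0.0525.
⇒ (E₁−E₀)/kT = ln((2/1)/0.0525) = ln(38.10) = 3.640.
kT = 5ε / 3.640 = 1.4 ε.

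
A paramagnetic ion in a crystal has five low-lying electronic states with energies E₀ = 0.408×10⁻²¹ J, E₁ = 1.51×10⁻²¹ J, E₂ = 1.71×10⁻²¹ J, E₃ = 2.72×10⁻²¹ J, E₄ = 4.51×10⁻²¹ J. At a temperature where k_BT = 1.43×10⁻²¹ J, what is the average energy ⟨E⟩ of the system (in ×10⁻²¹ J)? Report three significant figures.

Eᵢ/kT = 0.28531, 1.0559, 1.1958, 1.9021, 3.1538.
Z = Σ e^(−Eᵢ/kT) = e^(−0.28531) + e^(−1.0559) + e^(−1.1958) + e^(−1.9021) + e^(−3.1538) = 0.75178 + 0.34788 + 0.30246 + 0.14925 + 0.042690 = 1.5941.
⟨E⟩ = Σ Eᵢ e^(−Eᵢ/kT) / Z = (0.408·0.75178 + 1.51·0.34788 + 1.71·0.30246 + 2.72·0.14925 + 4.51·0.042690) / 1.5941 = 1.22 ×10⁻²¹ J.

1.22 ×10⁻²¹ J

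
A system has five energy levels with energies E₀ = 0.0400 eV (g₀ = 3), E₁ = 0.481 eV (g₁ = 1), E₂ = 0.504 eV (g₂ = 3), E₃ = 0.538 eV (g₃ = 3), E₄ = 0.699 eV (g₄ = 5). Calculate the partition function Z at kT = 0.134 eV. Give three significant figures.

Z = 2.40

Eᵢ/kT = 0.29851, 3.5896, 3.7612, 4.0149, 5.2164.
Z = Σ gᵢe^(−Eᵢ/kT) = 3·e^(−0.29851) + 1·e^(−3.5896) + 3·e^(−3.7612) + 3·e^(−4.0149) + 5·e^(−5.2164) = 2.2258 + 0.027609 + 0.069767 + 0.054134 + 0.027134 = 2.4044.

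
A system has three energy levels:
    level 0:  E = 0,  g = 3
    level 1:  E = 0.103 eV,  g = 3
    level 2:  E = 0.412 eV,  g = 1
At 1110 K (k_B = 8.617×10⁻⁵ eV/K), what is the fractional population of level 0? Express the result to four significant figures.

k_BT = 8.617×10⁻⁵ × 1110 K = 0.0956487 eV.
Eᵢ/kT = 0, 1.07686, 4.30743.
Z = Σ gᵢe^(−Eᵢ/kT) = 3·e^(−0) + 3·e^(−1.07686) + 1·e^(−4.30743) = 3.00000 + 1.02199 + 0.0134681 = 4.03546.
P₀ = g₀ e^(−E₀/kT) / Z = 3.00000/4.03546 = 0.7434.

0.7434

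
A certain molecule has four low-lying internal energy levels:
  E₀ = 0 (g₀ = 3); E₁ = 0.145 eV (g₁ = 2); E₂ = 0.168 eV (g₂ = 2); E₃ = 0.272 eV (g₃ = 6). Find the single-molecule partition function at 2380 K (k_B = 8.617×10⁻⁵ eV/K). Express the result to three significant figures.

k_BT = 8.617×10⁻⁵ × 2380 K = 0.20508 eV.
Eᵢ/kT = 0, 0.70704, 0.81919, 1.3263.
Z = Σ gᵢe^(−Eᵢ/kT) = 3·e^(−0) + 2·e^(−0.70704) + 2·e^(−0.81919) + 6·e^(−1.3263) = 3.0000 + 0.98620 + 0.88158 + 1.5927 = 6.4605.

Z = 6.46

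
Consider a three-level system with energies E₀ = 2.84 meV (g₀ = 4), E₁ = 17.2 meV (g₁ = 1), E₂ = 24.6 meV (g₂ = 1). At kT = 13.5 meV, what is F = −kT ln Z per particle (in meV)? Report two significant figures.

-18 meV

Eᵢ/kT = 0.2104, 1.274, 1.822.
Z = Σ gᵢe^(−Eᵢ/kT) = 4·e^(−0.2104) + 1·e^(−1.274) + 1·e^(−1.822) = 3.241 + 0.2797 + 0.1617 = 3.682.
F = −kT ln Z = −13.5 × ln(3.682) = −13.5 × 1.303 = -18 meV.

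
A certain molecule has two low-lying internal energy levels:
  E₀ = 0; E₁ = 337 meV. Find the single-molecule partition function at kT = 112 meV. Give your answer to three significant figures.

Eᵢ/kT = 0, 3.0089.
Z = Σ e^(−Eᵢ/kT) = e^(−0) + e^(−3.0089) = 1.0000 + 0.049346 = 1.0493.

Z = 1.05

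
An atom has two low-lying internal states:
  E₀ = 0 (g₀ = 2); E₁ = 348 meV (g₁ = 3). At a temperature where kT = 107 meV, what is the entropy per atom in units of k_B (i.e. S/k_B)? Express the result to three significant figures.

Eᵢ/kT = 0, 3.2523.
Z = Σ gᵢe^(−Eᵢ/kT) = 2·e^(−0) + 3·e^(−3.2523) = 2.0000 + 0.11606 = 2.1161.
⟨E⟩ = Σ EᵢPᵢ = 19.086 meV.
S/k_B = ln Z + ⟨E⟩/kT = ln(2.1161) + 19.086/107 = 0.74957 + 0.17837 = 0.928.

0.928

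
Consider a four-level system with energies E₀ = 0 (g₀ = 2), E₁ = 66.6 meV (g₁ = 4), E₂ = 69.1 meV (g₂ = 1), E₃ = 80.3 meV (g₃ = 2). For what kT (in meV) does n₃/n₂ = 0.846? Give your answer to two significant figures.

n₃/n₂ = (g₃/g₂) exp[−(E₃−E₂)/kT] = 0.846.
⇒ (E₃−E₂)/kT = ln((2/1)/0.846) = ln(2.364) = 0.8604.
kT = 11.2 meV / 0.8604 = 13 meV.

13 meV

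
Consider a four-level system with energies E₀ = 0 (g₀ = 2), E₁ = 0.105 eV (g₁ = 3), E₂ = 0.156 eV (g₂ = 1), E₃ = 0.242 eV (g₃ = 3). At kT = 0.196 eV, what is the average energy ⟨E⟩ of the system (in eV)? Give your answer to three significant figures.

Eᵢ/kT = 0, 0.53571, 0.79592, 1.2347.
Z = Σ gᵢe^(−Eᵢ/kT) = 2·e^(−0) + 3·e^(−0.53571) + 1·e^(−0.79592) + 3·e^(−1.2347) = 2.0000 + 1.7558 + 0.45117 + 0.87277 = 5.0797.
⟨E⟩ = Σ Eᵢ gᵢe^(−Eᵢ/kT) / Z = (0·2.0000 + 0.105·1.7558 + 0.156·0.45117 + 0.242·0.87277) / 5.0797 = 0.0917 eV.

0.0917 eV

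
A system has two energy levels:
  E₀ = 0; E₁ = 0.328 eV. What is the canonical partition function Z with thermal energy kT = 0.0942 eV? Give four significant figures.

Eᵢ/kT = 0, 3.48195.
Z = Σ e^(−Eᵢ/kT) = e^(−0) + e^(−3.48195) = 1.00000 + 0.0307474 = 1.03075.

Z = 1.031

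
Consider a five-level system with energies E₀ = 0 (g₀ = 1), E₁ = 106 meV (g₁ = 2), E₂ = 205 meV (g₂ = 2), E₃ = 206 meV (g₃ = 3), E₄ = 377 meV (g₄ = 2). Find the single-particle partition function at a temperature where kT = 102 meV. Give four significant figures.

Z = 2.423

Eᵢ/kT = 0, 1.03922, 2.00980, 2.01961, 3.69608.
Z = Σ gᵢe^(−Eᵢ/kT) = 1·e^(−0) + 2·e^(−1.03922) + 2·e^(−2.00980) + 3·e^(−2.01961) + 2·e^(−3.69608) = 1.00000 + 0.707461 + 0.268031 + 0.398122 + 0.0496413 = 2.42326.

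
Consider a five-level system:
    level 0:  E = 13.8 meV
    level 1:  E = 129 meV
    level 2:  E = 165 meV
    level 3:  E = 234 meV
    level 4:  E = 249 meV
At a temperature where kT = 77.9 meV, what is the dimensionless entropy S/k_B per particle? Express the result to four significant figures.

1.021

Eᵢ/kT = 0.177150, 1.65597, 2.11810, 3.00385, 3.19641.
Z = Σ e^(−Eᵢ/kT) = e^(−0.177150) + e^(−1.65597) + e^(−2.11810) + e^(−3.00385) + e^(−3.19641) = 0.837654 + 0.190907 + 0.120260 + 0.0495958 + 0.0409088 = 1.23933.
⟨E⟩ = Σ EᵢPᵢ = 62.7930 meV.
S/k_B = ln Z + ⟨E⟩/kT = ln(1.23933) + 62.7930/77.9 = 0.214571 + 0.806072 = 1.021.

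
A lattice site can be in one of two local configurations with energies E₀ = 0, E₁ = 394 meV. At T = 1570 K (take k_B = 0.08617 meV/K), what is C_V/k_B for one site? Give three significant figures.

0.415

k_BT = 0.08617 × 1570 K = 135.29 meV.
Eᵢ/kT = 0, 2.9123.
Z = Σ e^(−Eᵢ/kT) = e^(−0) + e^(−2.9123) = 1.0000 + 0.054351 = 1.0544.
⟨E⟩ = 20.309 meV, ⟨E²⟩ = 8001.9 meV².
C_V/k_B = (⟨E²⟩ − ⟨E⟩²)/(kT)² = (8001.9 − 412.46)/18303 = 0.415.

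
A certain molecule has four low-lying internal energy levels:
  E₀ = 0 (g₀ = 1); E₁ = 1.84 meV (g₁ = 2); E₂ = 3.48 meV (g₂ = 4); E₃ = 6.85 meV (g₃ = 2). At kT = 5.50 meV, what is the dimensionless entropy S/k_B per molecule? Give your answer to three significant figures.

Eᵢ/kT = 0, 0.33455, 0.63273, 1.2455.
Z = Σ gᵢe^(−Eᵢ/kT) = 1·e^(−0) + 2·e^(−0.33455) + 4·e^(−0.63273) + 2·e^(−1.2455) = 1.0000 + 1.4313 + 2.1246 + 0.57559 = 5.1315.
⟨E⟩ = Σ EᵢPᵢ = 2.7224 meV.
S/k_B = ln Z + ⟨E⟩/kT = ln(5.1315) + 2.7224/5.50 = 1.6354 + 0.49498 = 2.13.

2.13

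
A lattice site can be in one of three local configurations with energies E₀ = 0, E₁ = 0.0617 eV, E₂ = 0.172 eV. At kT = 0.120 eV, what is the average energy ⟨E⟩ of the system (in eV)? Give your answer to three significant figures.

0.0424 eV

Eᵢ/kT = 0, 0.51417, 1.4333.
Z = Σ e^(−Eᵢ/kT) = e^(−0) + e^(−0.51417) + e^(−1.4333) = 1.0000 + 0.59800 + 0.23852 = 1.8365.
⟨E⟩ = Σ Eᵢ e^(−Eᵢ/kT) / Z = (0·1.0000 + 0.0617·0.59800 + 0.172·0.23852) / 1.8365 = 0.0424 eV.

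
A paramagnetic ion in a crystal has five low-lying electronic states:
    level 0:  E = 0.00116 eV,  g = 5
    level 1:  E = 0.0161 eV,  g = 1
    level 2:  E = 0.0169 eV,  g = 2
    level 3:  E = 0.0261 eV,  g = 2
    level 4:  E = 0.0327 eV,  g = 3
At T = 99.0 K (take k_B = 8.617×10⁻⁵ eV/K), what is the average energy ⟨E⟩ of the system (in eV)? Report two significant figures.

0.0034 eV

k_BT = 8.617×10⁻⁵ × 99.0 K = 0.008531 eV.
Eᵢ/kT = 0.1360, 1.887, 1.981, 3.059, 3.833.
Z = Σ gᵢe^(−Eᵢ/kT) = 5·e^(−0.1360) + 1·e^(−1.887) + 2·e^(−1.981) + 2·e^(−3.059) + 3·e^(−3.833) = 4.364 + 0.1515 + 0.2759 + 0.09387 + 0.06493 = 4.950.
⟨E⟩ = Σ Eᵢ gᵢe^(−Eᵢ/kT) / Z = (0.00116·4.364 + 0.0161·0.1515 + 0.0169·0.2759 + 0.0261·0.09387 + 0.0327·0.06493) / 4.950 = 0.0034 eV.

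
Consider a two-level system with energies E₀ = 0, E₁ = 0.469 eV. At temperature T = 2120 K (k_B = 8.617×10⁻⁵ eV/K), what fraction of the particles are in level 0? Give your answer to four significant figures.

0.9287

k_BT = 8.617×10⁻⁵ × 2120 K = 0.182680 eV.
Eᵢ/kT = 0, 2.56733.
Z = Σ e^(−Eᵢ/kT) = e^(−0) + e^(−2.56733) = 1.00000 + 0.0767402 = 1.07674.
P₀ = e^(−E₀/kT) / Z = 1.00000/1.07674 = 0.9287.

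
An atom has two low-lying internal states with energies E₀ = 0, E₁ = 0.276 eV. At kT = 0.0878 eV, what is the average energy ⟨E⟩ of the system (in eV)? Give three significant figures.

Eᵢ/kT = 0, 3.1435.
Z = Σ e^(−Eᵢ/kT) = e^(−0) + e^(−3.1435) = 1.0000 + 0.043132 = 1.0431.
⟨E⟩ = Σ Eᵢ e^(−Eᵢ/kT) / Z = (0·1.0000 + 0.276·0.043132) / 1.0431 = 0.0114 eV.

0.0114 eV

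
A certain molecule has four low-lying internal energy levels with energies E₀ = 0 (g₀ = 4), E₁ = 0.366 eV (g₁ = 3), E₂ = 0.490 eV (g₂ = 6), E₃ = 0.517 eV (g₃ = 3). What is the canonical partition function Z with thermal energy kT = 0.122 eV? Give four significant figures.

Eᵢ/kT = 0, 3.00000, 4.01639, 4.23770.
Z = Σ gᵢe^(−Eᵢ/kT) = 4·e^(−0) + 3·e^(−3.00000) + 6·e^(−4.01639) + 3·e^(−4.23770) = 4.00000 + 0.149361 + 0.108107 + 0.0433223 = 4.30079.

Z = 4.301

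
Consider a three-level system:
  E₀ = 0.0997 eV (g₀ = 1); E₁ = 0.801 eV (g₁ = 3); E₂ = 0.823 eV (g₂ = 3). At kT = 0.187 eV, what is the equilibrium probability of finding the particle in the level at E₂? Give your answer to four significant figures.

0.05533

Eᵢ/kT = 0.533155, 4.28342, 4.40107.
Z = Σ gᵢe^(−Eᵢ/kT) = 1·e^(−0.533155) + 3·e^(−4.28342) + 3·e^(−4.40107) = 0.586751 + 0.0413862 + 0.0367926 = 0.664930.
P₂ = g₂ e^(−E₂/kT) / Z = 0.0367926/0.664930 = 0.05533.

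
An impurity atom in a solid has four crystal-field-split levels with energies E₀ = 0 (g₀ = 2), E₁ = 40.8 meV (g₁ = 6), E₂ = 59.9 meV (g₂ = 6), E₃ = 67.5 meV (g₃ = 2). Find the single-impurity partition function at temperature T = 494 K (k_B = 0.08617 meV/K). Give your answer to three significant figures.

Z = 6.18

k_BT = 0.08617 × 494 K = 42.568 meV.
Eᵢ/kT = 0, 0.95847, 1.4072, 1.5857.
Z = Σ gᵢe^(−Eᵢ/kT) = 2·e^(−0) + 6·e^(−0.95847) + 6·e^(−1.4072) + 2·e^(−1.5857) = 2.0000 + 2.3009 + 1.4690 + 0.40961 = 6.1795.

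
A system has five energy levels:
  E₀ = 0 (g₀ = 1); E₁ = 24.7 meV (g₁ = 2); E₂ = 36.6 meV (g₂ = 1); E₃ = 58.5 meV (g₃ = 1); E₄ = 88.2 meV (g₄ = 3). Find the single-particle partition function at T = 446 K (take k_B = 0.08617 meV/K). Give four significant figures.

k_BT = 0.08617 × 446 K = 38.4318 meV.
Eᵢ/kT = 0, 0.642697, 0.952336, 1.52218, 2.29497.
Z = Σ gᵢe^(−Eᵢ/kT) = 1·e^(−0) + 2·e^(−0.642697) + 1·e^(−0.952336) + 1·e^(−1.52218) + 3·e^(−2.29497) = 1.00000 + 1.05174 + 0.385839 + 0.218236 + 0.302293 = 2.95811.

Z = 2.958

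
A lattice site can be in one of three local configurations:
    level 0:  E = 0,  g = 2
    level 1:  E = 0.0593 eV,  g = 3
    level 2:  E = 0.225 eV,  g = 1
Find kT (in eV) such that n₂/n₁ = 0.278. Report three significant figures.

0.913 eV

n₂/n₁ = (g₂/g₁) exp[−(E₂−E₁)/kT] = 0.278.
⇒ (E₂−E₁)/kT = ln((1/3)/0.278) = ln(1.1990) = 0.18149.
kT = 0.1657 eV / 0.18149 = 0.913 eV.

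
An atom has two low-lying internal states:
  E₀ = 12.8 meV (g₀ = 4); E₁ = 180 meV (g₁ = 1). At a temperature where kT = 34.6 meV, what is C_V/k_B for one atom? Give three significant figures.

0.0463

Eᵢ/kT = 0.36994, 5.2023.
Z = Σ gᵢe^(−Eᵢ/kT) = 4·e^(−0.36994) + 1·e^(−5.2023) = 2.7631 + 0.0055039 = 2.7686.
⟨E⟩ = 13.132 meV, ⟨E²⟩ = 227.92 meV².
C_V/k_B = (⟨E²⟩ − ⟨E⟩²)/(kT)² = (227.92 − 172.45)/1197.2 = 0.0463.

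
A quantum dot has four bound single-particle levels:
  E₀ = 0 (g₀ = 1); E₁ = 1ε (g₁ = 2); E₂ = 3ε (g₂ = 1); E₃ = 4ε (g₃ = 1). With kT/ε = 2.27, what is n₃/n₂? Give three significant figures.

n₃/n₂ = (g₃/g₂) exp[−(E₃−E₂)/kT] = (1/1) × exp(−(1ε)/(2.27ε)) = (1/1) × exp(-0.44053) = 0.644.

0.644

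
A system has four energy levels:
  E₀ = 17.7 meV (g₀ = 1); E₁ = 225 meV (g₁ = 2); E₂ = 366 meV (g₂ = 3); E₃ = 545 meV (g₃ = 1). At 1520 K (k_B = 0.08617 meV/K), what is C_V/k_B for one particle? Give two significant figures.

k_BT = 0.08617 × 1520 K = 131.0 meV.
Eᵢ/kT = 0.1351, 1.718, 2.794, 4.160.
Z = Σ gᵢe^(−Eᵢ/kT) = 1·e^(−0.1351) + 2·e^(−1.718) + 3·e^(−2.794) + 1·e^(−4.160) = 0.8736 + 0.3588 + 0.1835 + 0.01561 = 1.432.
⟨E⟩ = 120.0 meV, ⟨E²⟩ = 33280 meV².
C_V/k_B = (⟨E²⟩ − ⟨E⟩²)/(kT)² = (33280 − 14400)/17160 = 1.1.

1.1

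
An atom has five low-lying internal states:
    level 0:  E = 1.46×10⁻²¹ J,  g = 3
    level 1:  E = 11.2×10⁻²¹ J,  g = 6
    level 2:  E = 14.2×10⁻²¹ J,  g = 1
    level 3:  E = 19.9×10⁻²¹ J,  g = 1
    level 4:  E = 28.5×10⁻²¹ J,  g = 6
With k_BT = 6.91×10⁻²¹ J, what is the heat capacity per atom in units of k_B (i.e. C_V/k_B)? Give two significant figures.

0.81

Eᵢ/kT = 0.2113, 1.621, 2.055, 2.880, 4.124.
Z = Σ gᵢe^(−Eᵢ/kT) = 3·e^(−0.2113) + 6·e^(−1.621) + 1·e^(−2.055) + 1·e^(−2.880) + 6·e^(−4.124) = 2.429 + 1.186 + 0.1281 + 0.05613 + 0.09708 = 3.896.
⟨E⟩ = 5.783, ⟨E²⟩ = 72.09.
C_V/k_B = (⟨E²⟩ − ⟨E⟩²)/(kT)² = (72.09 − 33.44)/47.75 = 0.81.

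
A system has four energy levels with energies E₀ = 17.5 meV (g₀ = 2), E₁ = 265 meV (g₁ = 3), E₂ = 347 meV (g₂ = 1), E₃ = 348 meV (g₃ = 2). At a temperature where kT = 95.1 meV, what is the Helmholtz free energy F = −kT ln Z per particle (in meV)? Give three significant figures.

Eᵢ/kT = 0.18402, 2.7865, 3.6488, 3.6593.
Z = Σ gᵢe^(−Eᵢ/kT) = 2·e^(−0.18402) + 3·e^(−2.7865) + 1·e^(−3.6488) + 2·e^(−3.6593) = 1.6638 + 0.18491 + 0.026022 + 0.051501 = 1.9262.
F = −kT ln Z = −95.1 × ln(1.9262) = −95.1 × 0.65555 = -62.3 meV.

-62.3 meV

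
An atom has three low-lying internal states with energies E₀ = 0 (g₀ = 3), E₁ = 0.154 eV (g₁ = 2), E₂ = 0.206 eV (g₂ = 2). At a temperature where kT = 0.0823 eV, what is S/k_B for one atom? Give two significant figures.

Eᵢ/kT = 0, 1.871, 2.503.
Z = Σ gᵢe^(−Eᵢ/kT) = 3·e^(−0) + 2·e^(−1.871) + 2·e^(−2.503) = 3.000 + 0.3079 + 0.1637 = 3.472.
⟨E⟩ = Σ EᵢPᵢ = 0.02337 eV.
S/k_B = ln Z + ⟨E⟩/kT = ln(3.472) + 0.02337/0.0823 = 1.245 + 0.2840 = 1.5.

1.5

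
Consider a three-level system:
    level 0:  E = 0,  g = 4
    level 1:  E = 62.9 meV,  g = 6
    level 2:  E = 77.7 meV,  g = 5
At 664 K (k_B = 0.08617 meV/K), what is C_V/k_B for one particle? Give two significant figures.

0.36

k_BT = 0.08617 × 664 K = 57.22 meV.
Eᵢ/kT = 0, 1.099, 1.358.
Z = Σ gᵢe^(−Eᵢ/kT) = 4·e^(−0) + 6·e^(−1.099) + 5·e^(−1.358) = 4.000 + 1.999 + 1.286 = 7.285.
⟨E⟩ = 30.98 meV, ⟨E²⟩ = 2151 meV².
C_V/k_B = (⟨E²⟩ − ⟨E⟩²)/(kT)² = (2151 − 959.8)/3274 = 0.36.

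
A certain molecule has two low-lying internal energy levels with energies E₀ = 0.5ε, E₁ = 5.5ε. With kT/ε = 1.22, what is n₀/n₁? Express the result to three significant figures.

n₀/n₁ = exp[−(E₀−E₁)/kT] = exp(−(-5.0ε)/(1.22ε)) = exp(4.0984) = 60.2.

60.2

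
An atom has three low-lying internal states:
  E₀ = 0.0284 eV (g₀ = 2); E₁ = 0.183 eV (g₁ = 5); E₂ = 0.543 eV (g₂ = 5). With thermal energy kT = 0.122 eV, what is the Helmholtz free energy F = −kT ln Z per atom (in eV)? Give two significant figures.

-0.12 eV

Eᵢ/kT = 0.2328, 1.500, 4.451.
Z = Σ gᵢe^(−Eᵢ/kT) = 2·e^(−0.2328) + 5·e^(−1.500) + 5·e^(−4.451) = 1.585 + 1.116 + 0.05833 = 2.759.
F = −kT ln Z = −0.122 × ln(2.759) = −0.122 × 1.015 = -0.12 eV.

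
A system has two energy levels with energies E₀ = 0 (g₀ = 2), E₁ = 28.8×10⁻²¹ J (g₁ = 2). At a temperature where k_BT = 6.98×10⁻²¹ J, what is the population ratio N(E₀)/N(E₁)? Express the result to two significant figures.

n₀/n₁ = (g₀/g₁) exp[−(E₀−E₁)/kT] = (2/2) × exp(−(-28.8 ×10⁻²¹ J)/(6.98 ×10⁻²¹ J)) = (2/2) × exp(4.126) = 62.

62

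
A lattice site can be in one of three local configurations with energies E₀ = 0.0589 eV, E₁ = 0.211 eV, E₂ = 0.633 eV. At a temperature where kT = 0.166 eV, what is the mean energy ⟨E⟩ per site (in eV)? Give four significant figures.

Eᵢ/kT = 0.354819, 1.27108, 3.81325.
Z = Σ e^(−Eᵢ/kT) = e^(−0.354819) + e^(−1.27108) + e^(−3.81325) = 0.701300 + 0.280528 + 0.0220763 = 1.00390.
⟨E⟩ = Σ Eᵢ e^(−Eᵢ/kT) / Z = (0.0589·0.701300 + 0.211·0.280528 + 0.633·0.0220763) / 1.00390 = 0.1140 eV.

0.1140 eV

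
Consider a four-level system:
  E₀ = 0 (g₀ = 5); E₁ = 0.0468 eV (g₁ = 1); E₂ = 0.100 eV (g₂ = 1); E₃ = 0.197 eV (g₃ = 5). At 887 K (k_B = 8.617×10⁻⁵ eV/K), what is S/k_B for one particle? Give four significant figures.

2.092

k_BT = 8.617×10⁻⁵ × 887 K = 0.0764328 eV.
Eᵢ/kT = 0, 0.612303, 1.30834, 2.57743.
Z = Σ gᵢe^(−Eᵢ/kT) = 5·e^(−0) + 1·e^(−0.612303) + 1·e^(−1.30834) + 5·e^(−2.57743) = 5.00000 + 0.542101 + 0.270268 + 0.379845 = 6.19221.
⟨E⟩ = Σ EᵢPᵢ = 0.0205462 eV.
S/k_B = ln Z + ⟨E⟩/kT = ln(6.19221) + 0.0205462/0.0764328 = 1.82329 + 0.268814 = 2.092.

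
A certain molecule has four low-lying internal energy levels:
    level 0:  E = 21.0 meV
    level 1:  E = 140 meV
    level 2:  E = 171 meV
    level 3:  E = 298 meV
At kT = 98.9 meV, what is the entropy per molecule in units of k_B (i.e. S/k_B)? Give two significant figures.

1.0

Eᵢ/kT = 0.2123, 1.416, 1.729, 3.013.
Z = Σ e^(−Eᵢ/kT) = e^(−0.2123) + e^(−1.416) + e^(−1.729) + e^(−3.013) = 0.8087 + 0.2427 + 0.1775 + 0.04914 = 1.278.
⟨E⟩ = Σ EᵢPᵢ = 75.08 meV.
S/k_B = ln Z + ⟨E⟩/kT = ln(1.278) + 75.08/98.9 = 0.2453 + 0.7592 = 1.0.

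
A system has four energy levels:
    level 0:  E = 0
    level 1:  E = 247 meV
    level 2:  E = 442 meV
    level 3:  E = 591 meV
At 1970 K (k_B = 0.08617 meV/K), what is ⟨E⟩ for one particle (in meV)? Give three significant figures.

81.1 meV

k_BT = 0.08617 × 1970 K = 169.75 meV.
Eᵢ/kT = 0, 1.4551, 2.6038, 3.4816.
Z = Σ e^(−Eᵢ/kT) = e^(−0) + e^(−1.4551) + e^(−2.6038) + e^(−3.4816) = 1.0000 + 0.23338 + 0.073992 + 0.030758 = 1.3381.
⟨E⟩ = Σ Eᵢ e^(−Eᵢ/kT) / Z = (0·1.0000 + 247·0.23338 + 442·0.073992 + 591·0.030758) / 1.3381 = 81.1 meV.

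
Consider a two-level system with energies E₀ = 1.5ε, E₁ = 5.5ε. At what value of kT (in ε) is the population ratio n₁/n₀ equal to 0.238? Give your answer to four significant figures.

n₁/n₀ = exp[−(E₁−E₀)/kT] = 0.238.
⇒ (E₁−E₀)/kT = ln(1/0.238) = ln(4.20168) = 1.43548.
kT = 4.0ε / 1.43548 = 2.787 ε.

2.787 ε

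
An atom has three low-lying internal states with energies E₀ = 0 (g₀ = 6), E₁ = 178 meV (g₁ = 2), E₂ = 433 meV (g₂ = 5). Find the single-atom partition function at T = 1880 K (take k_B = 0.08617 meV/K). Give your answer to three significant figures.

k_BT = 0.08617 × 1880 K = 162.00 meV.
Eᵢ/kT = 0, 1.0988, 2.6728.
Z = Σ gᵢe^(−Eᵢ/kT) = 6·e^(−0) + 2·e^(−1.0988) + 5·e^(−2.6728) = 6.0000 + 0.66654 + 0.34529 = 7.0118.

Z = 7.01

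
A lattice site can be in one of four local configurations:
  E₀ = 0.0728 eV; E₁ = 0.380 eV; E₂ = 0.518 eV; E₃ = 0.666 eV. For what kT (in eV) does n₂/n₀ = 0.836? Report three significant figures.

n₂/n₀ = exp[−(E₂−E₀)/kT] = 0.836.
⇒ (E₂−E₀)/kT = ln(1/0.836) = ln(1.1962) = 0.17915.
kT = 0.4452 eV / 0.17915 = 2.49 eV.

2.49 eV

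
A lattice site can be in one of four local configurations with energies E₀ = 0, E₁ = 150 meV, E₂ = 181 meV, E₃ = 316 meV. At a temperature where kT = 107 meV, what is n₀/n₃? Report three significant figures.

n₀/n₃ = exp[−(E₀−E₃)/kT] = exp(−(-316 meV)/(107 meV)) = exp(2.9533) = 19.2.

19.2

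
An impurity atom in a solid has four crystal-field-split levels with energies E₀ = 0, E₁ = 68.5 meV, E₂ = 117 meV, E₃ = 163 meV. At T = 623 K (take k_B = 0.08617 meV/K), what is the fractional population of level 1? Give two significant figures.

k_BT = 0.08617 × 623 K = 53.68 meV.
Eᵢ/kT = 0, 1.276, 2.180, 3.037.
Z = Σ e^(−Eᵢ/kT) = e^(−0) + e^(−1.276) + e^(−2.180) + e^(−3.037) = 1.000 + 0.2792 + 0.1130 + 0.04798 = 1.440.
P₁ = e^(−E₁/kT) / Z = 0.2792/1.440 = 0.19.

0.19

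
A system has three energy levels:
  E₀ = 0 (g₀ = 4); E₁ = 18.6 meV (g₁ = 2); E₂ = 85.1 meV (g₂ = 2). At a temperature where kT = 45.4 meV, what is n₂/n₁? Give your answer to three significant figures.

n₂/n₁ = (g₂/g₁) exp[−(E₂−E₁)/kT] = (2/2) × exp(−(66.5 meV)/(45.4 meV)) = (2/2) × exp(-1.4648) = 0.231.

0.231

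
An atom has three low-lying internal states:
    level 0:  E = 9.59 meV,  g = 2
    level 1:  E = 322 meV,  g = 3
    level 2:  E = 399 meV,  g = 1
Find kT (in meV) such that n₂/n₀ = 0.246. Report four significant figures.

n₂/n₀ = (g₂/g₀) exp[−(E₂−E₀)/kT] = 0.246.
⇒ (E₂−E₀)/kT = ln((1/2)/0.246) = ln(2.03252) = 0.709276.
kT = 389.41 meV / 0.709276 = 549.0 meV.

549.0 meV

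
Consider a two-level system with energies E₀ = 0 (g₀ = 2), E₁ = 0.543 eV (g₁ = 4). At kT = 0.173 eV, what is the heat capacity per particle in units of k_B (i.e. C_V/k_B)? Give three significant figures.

Eᵢ/kT = 0, 3.1387.
Z = Σ gᵢe^(−Eᵢ/kT) = 2·e^(−0) + 4·e^(−3.1387) = 2.0000 + 0.17336 = 2.1734.
⟨E⟩ = 0.043312 eV, ⟨E²⟩ = 0.023518 eV².
C_V/k_B = (⟨E²⟩ − ⟨E⟩²)/(kT)² = (0.023518 − 0.0018759)/0.029929 = 0.723.

0.723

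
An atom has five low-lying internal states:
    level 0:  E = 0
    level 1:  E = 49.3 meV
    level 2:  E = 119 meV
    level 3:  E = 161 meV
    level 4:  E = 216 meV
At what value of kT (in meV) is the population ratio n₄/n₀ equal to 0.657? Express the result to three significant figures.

514 meV

n₄/n₀ = exp[−(E₄−E₀)/kT] = 0.657.
⇒ (E₄−E₀)/kT = ln(1/0.657) = ln(1.5221) = 0.42009.
kT = 216 meV / 0.42009 = 514 meV.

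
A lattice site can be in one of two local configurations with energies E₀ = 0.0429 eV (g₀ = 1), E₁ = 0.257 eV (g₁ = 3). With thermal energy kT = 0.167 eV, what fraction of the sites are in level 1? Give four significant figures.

0.4543

Eᵢ/kT = 0.256886, 1.53892.
Z = Σ gᵢe^(−Eᵢ/kT) = 1·e^(−0.256886) + 3·e^(−1.53892) = 0.773456 + 0.643838 = 1.41729.
P₁ = g₁ e^(−E₁/kT) / Z = 0.643838/1.41729 = 0.4543.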